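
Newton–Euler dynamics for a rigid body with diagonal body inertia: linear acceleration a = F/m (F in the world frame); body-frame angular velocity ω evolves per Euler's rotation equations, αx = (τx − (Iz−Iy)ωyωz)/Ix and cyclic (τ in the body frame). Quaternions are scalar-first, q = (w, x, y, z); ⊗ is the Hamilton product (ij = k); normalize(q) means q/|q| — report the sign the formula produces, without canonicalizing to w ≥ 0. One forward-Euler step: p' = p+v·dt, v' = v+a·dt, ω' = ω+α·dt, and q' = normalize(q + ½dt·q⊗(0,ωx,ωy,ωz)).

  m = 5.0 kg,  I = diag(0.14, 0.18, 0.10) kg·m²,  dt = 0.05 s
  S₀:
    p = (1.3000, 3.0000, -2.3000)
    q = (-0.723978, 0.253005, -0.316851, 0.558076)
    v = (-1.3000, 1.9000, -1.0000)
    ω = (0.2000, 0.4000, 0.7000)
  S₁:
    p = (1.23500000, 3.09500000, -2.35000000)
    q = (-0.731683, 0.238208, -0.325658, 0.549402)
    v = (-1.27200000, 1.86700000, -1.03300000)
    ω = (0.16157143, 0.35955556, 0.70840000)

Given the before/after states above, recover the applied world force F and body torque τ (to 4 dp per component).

F = (2.8000, -3.3000, -3.3000)
τ = (-0.1300, -0.1400, 0.0200)

Δω = ω₁−ω₀ = (-0.03842857, -0.04044444, 0.00840000)
I·α + gyro = (-0.1300, -0.1400, 0.0200)
v₁ − v₀ = (0.02800000, -0.03300000, -0.03300000)
m·(v₁−v₀)/dt = (2.8000, -3.3000, -3.3000)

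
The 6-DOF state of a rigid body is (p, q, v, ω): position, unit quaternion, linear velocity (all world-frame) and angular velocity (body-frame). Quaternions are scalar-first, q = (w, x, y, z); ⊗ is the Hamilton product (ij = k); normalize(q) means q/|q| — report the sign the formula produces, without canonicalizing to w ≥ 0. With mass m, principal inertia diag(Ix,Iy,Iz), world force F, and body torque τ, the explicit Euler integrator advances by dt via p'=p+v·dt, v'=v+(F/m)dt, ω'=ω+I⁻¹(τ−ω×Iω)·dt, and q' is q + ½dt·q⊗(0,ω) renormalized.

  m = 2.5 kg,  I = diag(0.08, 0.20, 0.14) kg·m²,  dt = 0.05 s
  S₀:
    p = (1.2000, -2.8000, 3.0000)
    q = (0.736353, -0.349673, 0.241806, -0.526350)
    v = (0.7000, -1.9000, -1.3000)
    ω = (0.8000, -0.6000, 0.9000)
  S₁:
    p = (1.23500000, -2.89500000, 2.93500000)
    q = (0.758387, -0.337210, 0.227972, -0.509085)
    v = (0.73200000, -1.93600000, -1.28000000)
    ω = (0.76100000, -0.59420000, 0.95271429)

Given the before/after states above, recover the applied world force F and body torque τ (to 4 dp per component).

F = (1.6000, -1.8000, 1.0000)
τ = (-0.0300, -0.0200, 0.0900)

Δv = v₁−v₀ = (0.03200000, -0.03600000, 0.02000000)
applied force F = (1.6000, -1.8000, 1.0000)
Δω = ω₁−ω₀ = (-0.03900000, 0.00580000, 0.05271429)
gyro term ω₀×Iω₀ = (0.0324, -0.0432, -0.0576)
I·α + gyro = (-0.0300, -0.0200, 0.0900)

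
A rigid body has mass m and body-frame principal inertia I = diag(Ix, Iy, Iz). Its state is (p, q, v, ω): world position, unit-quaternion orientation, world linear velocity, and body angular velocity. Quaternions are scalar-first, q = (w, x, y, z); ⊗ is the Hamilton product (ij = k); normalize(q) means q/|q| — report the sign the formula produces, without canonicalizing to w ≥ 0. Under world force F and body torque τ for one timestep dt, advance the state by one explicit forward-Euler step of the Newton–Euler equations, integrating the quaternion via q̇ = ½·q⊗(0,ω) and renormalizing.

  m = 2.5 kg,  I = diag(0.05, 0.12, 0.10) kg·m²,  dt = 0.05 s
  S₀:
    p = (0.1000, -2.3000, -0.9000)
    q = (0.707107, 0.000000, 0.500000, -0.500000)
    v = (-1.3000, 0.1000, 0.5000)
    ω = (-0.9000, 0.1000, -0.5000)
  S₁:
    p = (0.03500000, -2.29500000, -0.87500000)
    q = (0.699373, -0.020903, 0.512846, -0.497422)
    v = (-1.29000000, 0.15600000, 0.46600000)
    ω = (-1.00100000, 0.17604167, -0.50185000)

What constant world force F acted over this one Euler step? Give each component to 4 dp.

velocity change Δv = (0.01000000, 0.05600000, -0.03400000)
applied force F = (0.5000, 2.8000, -1.7000)

F = (0.5000, 2.8000, -1.7000)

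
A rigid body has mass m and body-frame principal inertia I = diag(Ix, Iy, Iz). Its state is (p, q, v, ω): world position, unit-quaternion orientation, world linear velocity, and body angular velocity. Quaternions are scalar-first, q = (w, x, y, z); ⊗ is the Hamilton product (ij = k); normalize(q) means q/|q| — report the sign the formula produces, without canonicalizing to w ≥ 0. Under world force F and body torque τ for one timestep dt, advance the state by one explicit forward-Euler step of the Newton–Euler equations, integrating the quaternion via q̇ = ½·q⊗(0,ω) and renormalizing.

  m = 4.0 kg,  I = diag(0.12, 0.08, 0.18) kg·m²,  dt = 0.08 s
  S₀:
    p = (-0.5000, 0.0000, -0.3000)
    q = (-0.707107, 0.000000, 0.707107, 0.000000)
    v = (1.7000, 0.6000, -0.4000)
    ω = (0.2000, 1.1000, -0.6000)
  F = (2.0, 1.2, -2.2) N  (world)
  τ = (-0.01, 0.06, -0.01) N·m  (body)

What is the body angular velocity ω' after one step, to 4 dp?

gyro term ω×Iω = (-0.0660, 0.0072, -0.0088)
(τ − ω×Iω)/I = (0.4667, 0.6600, -0.0067)
new body rate ω' = (0.2373, 1.1528, -0.6005)

ω' = (0.2373, 1.1528, -0.6005)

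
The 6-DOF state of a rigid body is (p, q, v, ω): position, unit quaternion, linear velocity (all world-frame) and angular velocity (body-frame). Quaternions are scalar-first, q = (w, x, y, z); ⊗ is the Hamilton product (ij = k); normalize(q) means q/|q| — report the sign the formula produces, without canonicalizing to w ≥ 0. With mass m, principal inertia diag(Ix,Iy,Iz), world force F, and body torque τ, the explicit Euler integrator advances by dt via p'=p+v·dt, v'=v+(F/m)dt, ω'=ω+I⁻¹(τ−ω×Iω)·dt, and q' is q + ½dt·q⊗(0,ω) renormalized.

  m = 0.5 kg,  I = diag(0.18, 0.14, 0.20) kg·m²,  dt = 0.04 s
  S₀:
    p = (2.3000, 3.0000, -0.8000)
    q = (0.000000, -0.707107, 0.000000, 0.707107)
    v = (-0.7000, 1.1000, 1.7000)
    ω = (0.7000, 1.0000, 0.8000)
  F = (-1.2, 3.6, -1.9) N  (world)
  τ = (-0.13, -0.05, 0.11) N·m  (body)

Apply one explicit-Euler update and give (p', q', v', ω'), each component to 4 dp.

p' = (2.2720, 3.0440, -0.7320)
q' = (-0.0014, -0.7209, 0.0212, 0.6927)
v' = (-0.7960, 1.3880, 1.5480)
ω' = (0.6604, 0.9889, 0.8276)

linear accel F/m = (-2.4000, 7.2000, -3.8000)
new position p' = (2.2720, 3.0440, -0.7320)
v + (F/m)dt = (-0.7960, 1.3880, 1.5480)
precession coupling ω×(Iω) = (0.0480, -0.0112, -0.0280)
(τ − ω×Iω)/I = (-0.9889, -0.2771, 0.6900)
new body rate ω' = (0.6604, 0.9889, 0.8276)
q⊗(0,ω) = (-0.0707107, -0.7071070, 1.0606605, -0.7071070)
q' = normalize(q + ½dt·q⊗(0,ω)) = (-0.0014, -0.7209, 0.0212, 0.6927)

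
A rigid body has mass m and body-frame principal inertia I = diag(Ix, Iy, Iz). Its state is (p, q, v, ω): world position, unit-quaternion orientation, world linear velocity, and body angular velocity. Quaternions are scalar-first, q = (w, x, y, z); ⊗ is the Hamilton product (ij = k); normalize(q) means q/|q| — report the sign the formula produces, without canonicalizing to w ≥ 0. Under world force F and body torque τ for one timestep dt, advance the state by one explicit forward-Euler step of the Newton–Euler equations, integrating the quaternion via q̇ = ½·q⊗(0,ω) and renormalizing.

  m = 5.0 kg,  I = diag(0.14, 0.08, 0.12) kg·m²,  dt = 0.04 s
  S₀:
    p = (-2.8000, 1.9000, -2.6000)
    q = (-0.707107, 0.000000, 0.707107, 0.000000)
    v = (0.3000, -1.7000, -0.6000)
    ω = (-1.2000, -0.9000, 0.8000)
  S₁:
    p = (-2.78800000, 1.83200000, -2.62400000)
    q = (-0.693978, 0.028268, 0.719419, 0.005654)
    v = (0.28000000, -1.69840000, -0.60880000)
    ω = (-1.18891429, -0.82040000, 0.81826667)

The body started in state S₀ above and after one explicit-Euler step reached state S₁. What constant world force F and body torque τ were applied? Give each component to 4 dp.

rate change Δω = (0.01108571, 0.07960000, 0.01826667)
applied torque τ = (0.0100, 0.1400, -0.0100)
Δv = v₁−v₀ = (-0.02000000, 0.00160000, -0.00880000)
applied force F = (-2.5000, 0.2000, -1.1000)

F = (-2.5000, 0.2000, -1.1000)
τ = (0.0100, 0.1400, -0.0100)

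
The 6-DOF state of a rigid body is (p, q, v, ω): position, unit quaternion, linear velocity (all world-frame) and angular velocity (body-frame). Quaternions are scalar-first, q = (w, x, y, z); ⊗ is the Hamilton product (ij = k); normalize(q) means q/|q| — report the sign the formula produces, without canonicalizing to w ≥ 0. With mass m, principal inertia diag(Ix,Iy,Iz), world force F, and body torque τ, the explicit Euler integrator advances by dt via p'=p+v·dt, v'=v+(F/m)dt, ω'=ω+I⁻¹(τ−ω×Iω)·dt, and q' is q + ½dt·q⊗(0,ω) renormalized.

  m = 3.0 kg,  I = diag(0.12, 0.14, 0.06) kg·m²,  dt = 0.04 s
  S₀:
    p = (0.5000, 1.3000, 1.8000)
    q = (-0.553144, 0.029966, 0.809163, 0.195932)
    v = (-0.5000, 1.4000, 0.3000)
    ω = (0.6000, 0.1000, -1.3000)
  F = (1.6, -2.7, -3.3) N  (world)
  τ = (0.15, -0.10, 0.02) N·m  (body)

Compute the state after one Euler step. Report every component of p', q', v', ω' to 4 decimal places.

p' = (0.4800, 1.3560, 1.8120)
q' = (-0.5498, 0.0019, 0.8109, 0.2006)
v' = (-0.4787, 1.3640, 0.2560)
ω' = (0.6465, 0.0848, -1.2875)

angular accel α = (1.1633, -0.3800, 0.3133)
ω + α·dt = (0.6465, 0.0848, -1.2875)
q⊗(0,ω) = (0.1558157, -1.4033915, 0.1012006, 0.2365860)
q' = normalize(q + ½dt·q⊗(0,ω)) = (-0.5498, 0.0019, 0.8109, 0.2006)
a = F/m = (0.5333, -0.9000, -1.1000)
p' = p + v·dt = (0.4800, 1.3560, 1.8120)
new velocity v' = (-0.4787, 1.3640, 0.2560)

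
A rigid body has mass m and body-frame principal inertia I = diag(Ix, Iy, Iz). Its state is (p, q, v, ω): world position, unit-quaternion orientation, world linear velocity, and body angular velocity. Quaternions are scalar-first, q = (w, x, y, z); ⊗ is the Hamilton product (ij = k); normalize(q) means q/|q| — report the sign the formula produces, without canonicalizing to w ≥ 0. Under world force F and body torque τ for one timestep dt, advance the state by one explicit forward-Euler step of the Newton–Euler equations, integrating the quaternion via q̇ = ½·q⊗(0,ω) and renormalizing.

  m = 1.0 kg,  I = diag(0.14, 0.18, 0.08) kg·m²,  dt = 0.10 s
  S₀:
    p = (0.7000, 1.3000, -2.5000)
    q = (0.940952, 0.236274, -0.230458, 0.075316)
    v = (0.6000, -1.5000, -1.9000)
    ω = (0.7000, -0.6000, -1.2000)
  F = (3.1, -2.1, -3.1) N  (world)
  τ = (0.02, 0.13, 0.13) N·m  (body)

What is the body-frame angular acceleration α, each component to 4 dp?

α = (0.6571, 1.0022, 1.8350)

precession coupling ω×(Iω) = (-0.0720, -0.0504, -0.0168)
angular accel α = (0.6571, 1.0022, 1.8350)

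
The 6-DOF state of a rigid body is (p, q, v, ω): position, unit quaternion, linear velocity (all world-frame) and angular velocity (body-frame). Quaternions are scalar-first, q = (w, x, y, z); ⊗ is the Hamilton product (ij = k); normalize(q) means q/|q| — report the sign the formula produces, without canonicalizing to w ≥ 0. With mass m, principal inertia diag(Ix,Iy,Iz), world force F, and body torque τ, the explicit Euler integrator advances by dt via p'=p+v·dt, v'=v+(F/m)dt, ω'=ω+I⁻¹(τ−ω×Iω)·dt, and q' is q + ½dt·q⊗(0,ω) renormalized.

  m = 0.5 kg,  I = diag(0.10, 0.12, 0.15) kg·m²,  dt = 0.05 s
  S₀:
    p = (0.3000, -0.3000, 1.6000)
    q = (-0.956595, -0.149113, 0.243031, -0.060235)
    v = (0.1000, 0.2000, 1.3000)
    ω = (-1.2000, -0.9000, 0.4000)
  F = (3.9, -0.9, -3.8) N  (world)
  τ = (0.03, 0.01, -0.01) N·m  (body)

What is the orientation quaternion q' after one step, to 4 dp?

2q̇ = q⊗(0,ω) = (0.0638863, 1.1909149, 0.9928627, 0.0432009)
q' = normalize(q + ½dt·q⊗(0,ω)) = (-0.9543, -0.1193, 0.2677, -0.0591)

q' = (-0.9543, -0.1193, 0.2677, -0.0591)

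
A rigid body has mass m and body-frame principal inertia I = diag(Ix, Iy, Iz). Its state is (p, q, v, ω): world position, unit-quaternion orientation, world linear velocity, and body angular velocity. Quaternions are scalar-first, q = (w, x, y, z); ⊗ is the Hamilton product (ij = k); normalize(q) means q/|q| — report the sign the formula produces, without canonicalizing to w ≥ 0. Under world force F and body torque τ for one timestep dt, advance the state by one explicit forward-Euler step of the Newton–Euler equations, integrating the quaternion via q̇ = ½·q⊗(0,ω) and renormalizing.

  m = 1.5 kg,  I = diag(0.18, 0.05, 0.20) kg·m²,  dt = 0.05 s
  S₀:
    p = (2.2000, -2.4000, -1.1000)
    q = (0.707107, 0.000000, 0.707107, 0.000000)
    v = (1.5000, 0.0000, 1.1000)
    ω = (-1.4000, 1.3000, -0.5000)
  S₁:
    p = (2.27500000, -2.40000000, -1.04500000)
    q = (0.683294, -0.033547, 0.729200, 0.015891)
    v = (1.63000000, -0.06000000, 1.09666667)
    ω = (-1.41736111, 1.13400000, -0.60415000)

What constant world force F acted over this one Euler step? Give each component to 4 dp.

F = (3.9000, -1.8000, -0.1000)

Δv = v₁−v₀ = (0.13000000, -0.06000000, -0.00333333)
m·(v₁−v₀)/dt = (3.9000, -1.8000, -0.1000)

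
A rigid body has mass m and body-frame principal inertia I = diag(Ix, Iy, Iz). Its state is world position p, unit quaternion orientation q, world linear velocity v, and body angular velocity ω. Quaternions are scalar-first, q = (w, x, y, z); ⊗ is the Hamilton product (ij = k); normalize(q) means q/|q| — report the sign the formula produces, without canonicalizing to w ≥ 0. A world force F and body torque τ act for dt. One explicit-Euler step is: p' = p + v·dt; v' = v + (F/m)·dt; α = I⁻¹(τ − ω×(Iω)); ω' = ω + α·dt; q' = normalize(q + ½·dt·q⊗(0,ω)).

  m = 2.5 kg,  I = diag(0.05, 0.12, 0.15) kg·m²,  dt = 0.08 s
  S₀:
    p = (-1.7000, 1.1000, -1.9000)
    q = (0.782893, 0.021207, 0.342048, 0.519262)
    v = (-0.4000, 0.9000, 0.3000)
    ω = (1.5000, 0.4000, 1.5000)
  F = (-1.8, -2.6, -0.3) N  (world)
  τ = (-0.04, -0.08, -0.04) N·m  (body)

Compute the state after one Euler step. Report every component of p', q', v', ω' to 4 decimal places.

p' = (-1.7320, 1.1720, -1.8760)
q' = (0.7422, 0.0801, 0.3830, 0.5440)
v' = (-0.4576, 0.8168, 0.2904)
ω' = (1.4072, 0.4967, 1.4563)

gyro term ω×Iω = (0.0180, -0.2250, 0.0420)
angular accel α = (-1.1600, 1.2083, -0.5467)
ω' = ω + α·dt = (1.4072, 0.4967, 1.4563)
2q̇ = q⊗(0,ω) = (-0.9475227, 1.4797067, 1.0602397, 0.6697503)
q' = normalize(q + ½dt·q⊗(0,ω)) = (0.7422, 0.0801, 0.3830, 0.5440)
new position p' = (-1.7320, 1.1720, -1.8760)
new velocity v' = (-0.4576, 0.8168, 0.2904)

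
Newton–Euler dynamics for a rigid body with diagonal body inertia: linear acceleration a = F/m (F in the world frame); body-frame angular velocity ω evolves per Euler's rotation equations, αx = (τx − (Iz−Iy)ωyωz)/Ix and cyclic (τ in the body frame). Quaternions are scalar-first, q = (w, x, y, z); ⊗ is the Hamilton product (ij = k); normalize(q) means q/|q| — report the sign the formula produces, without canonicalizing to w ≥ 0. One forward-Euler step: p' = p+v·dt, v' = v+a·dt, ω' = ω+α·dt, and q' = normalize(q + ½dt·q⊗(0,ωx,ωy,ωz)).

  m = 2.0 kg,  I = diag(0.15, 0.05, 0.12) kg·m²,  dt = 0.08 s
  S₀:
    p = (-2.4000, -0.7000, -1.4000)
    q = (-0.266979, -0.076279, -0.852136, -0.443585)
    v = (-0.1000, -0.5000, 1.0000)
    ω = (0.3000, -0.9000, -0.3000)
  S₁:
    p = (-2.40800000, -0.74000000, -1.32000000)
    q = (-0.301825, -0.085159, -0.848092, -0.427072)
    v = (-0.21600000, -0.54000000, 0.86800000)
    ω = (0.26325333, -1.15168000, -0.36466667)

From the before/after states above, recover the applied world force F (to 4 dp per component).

F = (-2.9000, -1.0000, -3.3000)

velocity change Δv = (-0.11600000, -0.04000000, -0.13200000)
m·(v₁−v₀)/dt = (-2.9000, -1.0000, -3.3000)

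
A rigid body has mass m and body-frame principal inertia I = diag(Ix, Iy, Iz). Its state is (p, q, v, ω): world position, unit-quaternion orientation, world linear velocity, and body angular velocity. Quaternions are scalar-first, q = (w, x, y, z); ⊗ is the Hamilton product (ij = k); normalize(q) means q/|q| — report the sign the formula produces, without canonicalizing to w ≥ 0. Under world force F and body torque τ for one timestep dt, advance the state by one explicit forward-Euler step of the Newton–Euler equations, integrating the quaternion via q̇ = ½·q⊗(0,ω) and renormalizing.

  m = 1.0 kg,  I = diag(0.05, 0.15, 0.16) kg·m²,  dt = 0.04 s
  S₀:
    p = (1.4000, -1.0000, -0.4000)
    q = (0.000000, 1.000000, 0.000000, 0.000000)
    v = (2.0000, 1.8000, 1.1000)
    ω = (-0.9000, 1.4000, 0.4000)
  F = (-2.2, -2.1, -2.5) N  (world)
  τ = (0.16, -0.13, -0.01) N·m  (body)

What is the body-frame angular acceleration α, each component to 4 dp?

α = (3.0880, -1.1307, 0.7250)

precession coupling ω×(Iω) = (0.0056, 0.0396, -0.1260)
α = I⁻¹(τ − ω×Iω) = (3.0880, -1.1307, 0.7250)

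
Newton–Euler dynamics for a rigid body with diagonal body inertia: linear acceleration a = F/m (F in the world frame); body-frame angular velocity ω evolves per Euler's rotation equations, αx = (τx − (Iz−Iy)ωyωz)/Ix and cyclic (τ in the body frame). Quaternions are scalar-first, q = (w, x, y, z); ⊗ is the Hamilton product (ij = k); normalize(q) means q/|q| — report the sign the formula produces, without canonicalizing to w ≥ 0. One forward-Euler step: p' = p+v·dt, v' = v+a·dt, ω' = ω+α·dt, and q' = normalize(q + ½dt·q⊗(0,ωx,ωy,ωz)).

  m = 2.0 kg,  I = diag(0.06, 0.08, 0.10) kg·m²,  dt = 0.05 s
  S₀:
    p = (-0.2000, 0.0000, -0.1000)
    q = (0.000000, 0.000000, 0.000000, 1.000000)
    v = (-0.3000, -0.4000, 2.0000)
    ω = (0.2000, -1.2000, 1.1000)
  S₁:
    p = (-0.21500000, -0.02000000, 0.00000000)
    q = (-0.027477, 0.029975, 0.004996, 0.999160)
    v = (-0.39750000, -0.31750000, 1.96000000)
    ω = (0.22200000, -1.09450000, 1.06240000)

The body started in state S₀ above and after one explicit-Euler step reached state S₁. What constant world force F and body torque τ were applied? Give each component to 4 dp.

ω₁ − ω₀ = (0.02200000, 0.10550000, -0.03760000)
applied torque τ = (0.0000, 0.1600, -0.0800)
v₁ − v₀ = (-0.09750000, 0.08250000, -0.04000000)
applied force F = (-3.9000, 3.3000, -1.6000)

F = (-3.9000, 3.3000, -1.6000)
τ = (0.0000, 0.1600, -0.0800)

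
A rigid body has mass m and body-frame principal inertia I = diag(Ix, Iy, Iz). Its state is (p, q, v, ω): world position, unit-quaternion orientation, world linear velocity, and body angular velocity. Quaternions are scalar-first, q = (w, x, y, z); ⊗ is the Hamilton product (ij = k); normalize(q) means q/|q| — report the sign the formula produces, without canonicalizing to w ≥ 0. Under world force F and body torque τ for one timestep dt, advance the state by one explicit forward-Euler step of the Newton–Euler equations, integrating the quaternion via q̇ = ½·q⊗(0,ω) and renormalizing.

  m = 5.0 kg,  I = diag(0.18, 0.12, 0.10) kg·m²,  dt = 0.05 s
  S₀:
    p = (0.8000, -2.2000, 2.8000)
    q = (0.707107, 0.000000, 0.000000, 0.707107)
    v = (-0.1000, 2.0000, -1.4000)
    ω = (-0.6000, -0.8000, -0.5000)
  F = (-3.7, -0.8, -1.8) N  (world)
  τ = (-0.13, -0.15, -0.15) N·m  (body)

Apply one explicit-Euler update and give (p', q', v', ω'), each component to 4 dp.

ω×(Iω) gyroscopic = (-0.0080, 0.0240, -0.0288)
(τ − ω×Iω)/I = (-0.6778, -1.4500, -1.2120)
ω + α·dt = (-0.6339, -0.8725, -0.5606)
Hamilton product q⊗(0,ω) = (0.3535535, 0.1414214, -0.9899498, -0.3535535)
q + ½dt·q⊗(0,ω), renormalized = (0.7157, 0.0035, -0.0247, 0.6980)
p' = p + v·dt = (0.7950, -2.1000, 2.7300)
new velocity v' = (-0.1370, 1.9920, -1.4180)

p' = (0.7950, -2.1000, 2.7300)
q' = (0.7157, 0.0035, -0.0247, 0.6980)
v' = (-0.1370, 1.9920, -1.4180)
ω' = (-0.6339, -0.8725, -0.5606)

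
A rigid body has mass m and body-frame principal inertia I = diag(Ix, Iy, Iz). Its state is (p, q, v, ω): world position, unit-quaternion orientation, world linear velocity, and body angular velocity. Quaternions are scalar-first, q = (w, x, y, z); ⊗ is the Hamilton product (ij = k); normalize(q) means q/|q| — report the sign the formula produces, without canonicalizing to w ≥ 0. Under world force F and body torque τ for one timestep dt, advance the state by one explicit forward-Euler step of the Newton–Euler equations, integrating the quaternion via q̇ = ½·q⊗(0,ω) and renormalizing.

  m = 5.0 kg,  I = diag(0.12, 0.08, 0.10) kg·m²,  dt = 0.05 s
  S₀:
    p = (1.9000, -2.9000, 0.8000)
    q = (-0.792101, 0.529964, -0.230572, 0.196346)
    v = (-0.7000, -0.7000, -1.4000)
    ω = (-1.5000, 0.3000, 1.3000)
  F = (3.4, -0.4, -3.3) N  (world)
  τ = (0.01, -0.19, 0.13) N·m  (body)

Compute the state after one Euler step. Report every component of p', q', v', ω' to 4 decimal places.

p' = (1.8650, -2.9350, 0.7300)
q' = (-0.7759, 0.5500, -0.2608, 0.1657)
v' = (-0.6660, -0.7040, -1.4330)
ω' = (-1.4991, 0.2056, 1.3560)

gyro term ω×Iω = (0.0078, -0.0390, 0.0180)
(τ − ω×Iω)/I = (0.0183, -1.8875, 1.1200)
new body rate ω' = (-1.4991, 0.2056, 1.3560)
Hamilton product q⊗(0,ω) = (0.6088678, 0.8295041, -1.2211025, -1.2166001)
updated quaternion q' = (-0.7759, 0.5500, -0.2608, 0.1657)
p + v·dt = (1.8650, -2.9350, 0.7300)
v + (F/m)dt = (-0.6660, -0.7040, -1.4330)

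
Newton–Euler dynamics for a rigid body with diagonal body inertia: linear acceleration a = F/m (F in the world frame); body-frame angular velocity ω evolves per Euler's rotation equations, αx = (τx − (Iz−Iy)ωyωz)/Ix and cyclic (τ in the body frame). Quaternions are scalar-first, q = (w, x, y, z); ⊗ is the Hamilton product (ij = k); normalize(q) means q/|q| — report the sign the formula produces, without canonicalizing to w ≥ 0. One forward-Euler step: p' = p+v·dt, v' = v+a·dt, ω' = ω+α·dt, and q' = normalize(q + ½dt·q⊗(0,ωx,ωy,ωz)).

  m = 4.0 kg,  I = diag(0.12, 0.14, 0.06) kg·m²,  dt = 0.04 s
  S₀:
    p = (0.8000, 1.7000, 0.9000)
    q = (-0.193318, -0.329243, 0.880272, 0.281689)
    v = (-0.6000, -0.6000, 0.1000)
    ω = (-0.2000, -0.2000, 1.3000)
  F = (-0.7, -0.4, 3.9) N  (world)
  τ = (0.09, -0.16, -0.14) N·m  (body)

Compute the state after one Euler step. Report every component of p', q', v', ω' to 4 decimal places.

gyro term ω×Iω = (0.0208, -0.0156, 0.0008)
angular accel α = (0.5767, -1.0314, -2.3467)
ω' = ω + α·dt = (-0.1769, -0.2413, 1.2061)
2q̇ = q⊗(0,ω) = (-0.2559899, 1.2393550, 0.4103417, -0.0094104)
q + ½dt·q⊗(0,ω), renormalized = (-0.1984, -0.3043, 0.8882, 0.2814)
a = (-0.1750, -0.1000, 0.9750)
p + v·dt = (0.7760, 1.6760, 0.9040)
v + (F/m)dt = (-0.6070, -0.6040, 0.1390)

p' = (0.7760, 1.6760, 0.9040)
q' = (-0.1984, -0.3043, 0.8882, 0.2814)
v' = (-0.6070, -0.6040, 0.1390)
ω' = (-0.1769, -0.2413, 1.2061)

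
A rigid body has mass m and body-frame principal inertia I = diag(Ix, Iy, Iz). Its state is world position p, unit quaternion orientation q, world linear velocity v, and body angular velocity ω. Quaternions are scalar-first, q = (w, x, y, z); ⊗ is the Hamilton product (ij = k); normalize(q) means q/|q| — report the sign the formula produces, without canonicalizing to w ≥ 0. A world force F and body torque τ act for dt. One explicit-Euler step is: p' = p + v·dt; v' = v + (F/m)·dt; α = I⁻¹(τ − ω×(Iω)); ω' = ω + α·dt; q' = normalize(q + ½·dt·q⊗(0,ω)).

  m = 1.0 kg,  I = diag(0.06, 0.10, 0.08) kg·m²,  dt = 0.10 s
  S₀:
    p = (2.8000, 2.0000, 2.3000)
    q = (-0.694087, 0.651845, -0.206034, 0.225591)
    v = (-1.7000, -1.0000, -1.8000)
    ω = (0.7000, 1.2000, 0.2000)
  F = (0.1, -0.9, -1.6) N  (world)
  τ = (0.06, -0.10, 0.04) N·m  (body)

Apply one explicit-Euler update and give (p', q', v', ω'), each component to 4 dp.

p' = (2.6300, 1.9000, 2.1200)
q' = (-0.7051, 0.6105, -0.2457, 0.2643)
v' = (-1.6900, -1.0900, -1.9600)
ω' = (0.8080, 1.1028, 0.2080)

a = F/m = (0.1000, -0.9000, -1.6000)
p + v·dt = (2.6300, 1.9000, 2.1200)
v + (F/m)dt = (-1.6900, -1.0900, -1.9600)
ω×(Iω) gyroscopic = (-0.0048, -0.0028, 0.0336)
angular accel α = (1.0800, -0.9720, 0.0800)
ω' = ω + α·dt = (0.8080, 1.1028, 0.2080)
Hamilton product q⊗(0,ω) = (-0.2541689, -0.7977769, -0.8053597, 0.7876204)
q' = normalize(q + ½dt·q⊗(0,ω)) = (-0.7051, 0.6105, -0.2457, 0.2643)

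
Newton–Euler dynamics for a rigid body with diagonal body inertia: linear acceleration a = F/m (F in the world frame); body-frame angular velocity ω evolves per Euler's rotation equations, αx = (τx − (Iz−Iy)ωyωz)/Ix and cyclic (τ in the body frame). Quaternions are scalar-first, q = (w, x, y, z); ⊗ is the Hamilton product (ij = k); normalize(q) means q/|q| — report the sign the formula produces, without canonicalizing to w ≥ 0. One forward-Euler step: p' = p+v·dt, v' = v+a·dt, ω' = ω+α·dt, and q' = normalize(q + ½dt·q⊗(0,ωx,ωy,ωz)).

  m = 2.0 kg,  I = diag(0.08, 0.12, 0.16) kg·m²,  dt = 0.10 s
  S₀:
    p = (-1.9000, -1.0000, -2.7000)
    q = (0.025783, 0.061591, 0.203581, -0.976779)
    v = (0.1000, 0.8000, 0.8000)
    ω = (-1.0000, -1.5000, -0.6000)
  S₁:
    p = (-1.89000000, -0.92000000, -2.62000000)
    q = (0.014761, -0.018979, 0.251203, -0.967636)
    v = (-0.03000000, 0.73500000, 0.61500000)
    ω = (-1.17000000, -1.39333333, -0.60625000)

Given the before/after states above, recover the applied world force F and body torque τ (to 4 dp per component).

F = (-2.6000, -1.3000, -3.7000)
τ = (-0.1000, 0.0800, 0.0500)

Δω = ω₁−ω₀ = (-0.17000000, 0.10666667, -0.00625000)
gyro term ω₀×Iω₀ = (0.0360, -0.0480, 0.0600)
applied torque τ = (-0.1000, 0.0800, 0.0500)
Δv = v₁−v₀ = (-0.13000000, -0.06500000, -0.18500000)
F = m·Δv/dt = (-2.6000, -1.3000, -3.7000)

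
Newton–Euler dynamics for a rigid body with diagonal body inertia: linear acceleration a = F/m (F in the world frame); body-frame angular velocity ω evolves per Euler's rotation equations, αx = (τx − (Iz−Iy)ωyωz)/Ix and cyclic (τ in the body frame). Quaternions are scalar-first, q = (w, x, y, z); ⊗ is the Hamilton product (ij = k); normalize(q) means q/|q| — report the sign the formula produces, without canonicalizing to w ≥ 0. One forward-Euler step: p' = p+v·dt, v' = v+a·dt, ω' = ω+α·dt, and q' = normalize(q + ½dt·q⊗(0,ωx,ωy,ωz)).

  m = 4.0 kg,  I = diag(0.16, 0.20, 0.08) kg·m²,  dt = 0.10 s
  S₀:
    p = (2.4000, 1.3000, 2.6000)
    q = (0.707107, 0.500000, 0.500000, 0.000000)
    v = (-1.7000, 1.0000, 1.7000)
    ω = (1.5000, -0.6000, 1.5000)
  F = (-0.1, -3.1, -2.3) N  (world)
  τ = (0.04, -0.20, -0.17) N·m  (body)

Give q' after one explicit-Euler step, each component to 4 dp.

q⊗(0,ω) = (-0.4500000, 1.8106605, -1.1742642, 0.0106605)
q + ½dt·q⊗(0,ω), renormalized = (0.6805, 0.5870, 0.4386, 0.0005)

q' = (0.6805, 0.5870, 0.4386, 0.0005)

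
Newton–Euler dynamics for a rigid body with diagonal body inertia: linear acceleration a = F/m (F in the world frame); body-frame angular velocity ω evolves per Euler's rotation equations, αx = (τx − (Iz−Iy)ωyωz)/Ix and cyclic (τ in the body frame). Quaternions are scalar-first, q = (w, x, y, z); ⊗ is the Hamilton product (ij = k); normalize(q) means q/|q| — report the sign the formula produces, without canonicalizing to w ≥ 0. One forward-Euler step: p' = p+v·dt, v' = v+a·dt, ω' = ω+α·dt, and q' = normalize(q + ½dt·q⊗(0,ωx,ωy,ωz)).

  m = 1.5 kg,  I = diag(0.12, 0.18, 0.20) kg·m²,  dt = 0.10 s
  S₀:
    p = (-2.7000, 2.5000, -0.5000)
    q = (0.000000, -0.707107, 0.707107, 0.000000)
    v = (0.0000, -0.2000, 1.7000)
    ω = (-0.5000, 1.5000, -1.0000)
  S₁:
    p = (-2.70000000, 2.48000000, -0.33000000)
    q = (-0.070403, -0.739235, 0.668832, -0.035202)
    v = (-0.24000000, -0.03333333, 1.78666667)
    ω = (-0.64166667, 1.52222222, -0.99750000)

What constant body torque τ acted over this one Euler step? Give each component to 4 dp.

τ = (-0.2000, 0.0000, -0.0400)

rate change Δω = (-0.14166667, 0.02222222, 0.00250000)
gyro term ω₀×Iω₀ = (-0.0300, -0.0400, -0.0450)
τ = I·(Δω/dt) + ω₀×(Iω₀) = (-0.2000, 0.0000, -0.0400)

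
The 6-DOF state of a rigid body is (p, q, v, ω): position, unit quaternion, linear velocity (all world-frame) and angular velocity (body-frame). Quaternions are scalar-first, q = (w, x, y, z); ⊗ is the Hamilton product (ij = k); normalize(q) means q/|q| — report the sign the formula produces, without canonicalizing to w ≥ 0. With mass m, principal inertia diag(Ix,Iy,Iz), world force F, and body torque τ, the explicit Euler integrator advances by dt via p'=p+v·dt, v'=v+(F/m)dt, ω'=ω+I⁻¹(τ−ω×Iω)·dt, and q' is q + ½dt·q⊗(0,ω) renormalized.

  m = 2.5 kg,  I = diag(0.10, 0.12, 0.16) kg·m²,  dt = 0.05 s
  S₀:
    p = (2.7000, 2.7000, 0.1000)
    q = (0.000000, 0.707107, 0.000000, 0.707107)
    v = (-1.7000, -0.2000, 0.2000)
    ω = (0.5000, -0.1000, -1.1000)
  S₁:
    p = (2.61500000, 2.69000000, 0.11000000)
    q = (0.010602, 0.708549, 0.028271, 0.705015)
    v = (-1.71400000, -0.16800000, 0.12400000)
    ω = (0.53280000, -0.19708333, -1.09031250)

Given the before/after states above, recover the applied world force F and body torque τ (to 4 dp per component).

F = (-0.7000, 1.6000, -3.8000)
τ = (0.0700, -0.2000, 0.0300)

ω₁ − ω₀ = (0.03280000, -0.09708333, 0.00968750)
gyro term ω₀×Iω₀ = (0.0044, 0.0330, -0.0010)
I·α + gyro = (0.0700, -0.2000, 0.0300)
v₁ − v₀ = (-0.01400000, 0.03200000, -0.07600000)
m·(v₁−v₀)/dt = (-0.7000, 1.6000, -3.8000)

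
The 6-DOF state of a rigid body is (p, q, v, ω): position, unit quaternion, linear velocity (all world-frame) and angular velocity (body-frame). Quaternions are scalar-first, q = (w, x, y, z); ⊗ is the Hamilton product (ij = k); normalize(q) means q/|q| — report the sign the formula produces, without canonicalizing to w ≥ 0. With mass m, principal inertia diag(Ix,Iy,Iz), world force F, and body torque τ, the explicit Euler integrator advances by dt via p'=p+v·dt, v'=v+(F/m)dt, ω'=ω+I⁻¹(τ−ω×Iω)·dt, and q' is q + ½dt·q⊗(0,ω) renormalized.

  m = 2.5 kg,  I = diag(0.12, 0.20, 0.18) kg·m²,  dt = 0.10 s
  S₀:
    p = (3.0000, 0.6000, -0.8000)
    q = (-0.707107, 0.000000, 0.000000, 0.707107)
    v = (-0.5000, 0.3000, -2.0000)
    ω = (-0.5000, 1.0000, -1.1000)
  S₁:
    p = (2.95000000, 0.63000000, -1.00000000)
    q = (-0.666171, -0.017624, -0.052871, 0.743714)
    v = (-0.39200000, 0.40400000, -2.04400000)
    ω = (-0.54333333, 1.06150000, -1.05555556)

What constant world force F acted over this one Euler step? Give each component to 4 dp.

F = (2.7000, 2.6000, -1.1000)

Δv = v₁−v₀ = (0.10800000, 0.10400000, -0.04400000)
applied force F = (2.7000, 2.6000, -1.1000)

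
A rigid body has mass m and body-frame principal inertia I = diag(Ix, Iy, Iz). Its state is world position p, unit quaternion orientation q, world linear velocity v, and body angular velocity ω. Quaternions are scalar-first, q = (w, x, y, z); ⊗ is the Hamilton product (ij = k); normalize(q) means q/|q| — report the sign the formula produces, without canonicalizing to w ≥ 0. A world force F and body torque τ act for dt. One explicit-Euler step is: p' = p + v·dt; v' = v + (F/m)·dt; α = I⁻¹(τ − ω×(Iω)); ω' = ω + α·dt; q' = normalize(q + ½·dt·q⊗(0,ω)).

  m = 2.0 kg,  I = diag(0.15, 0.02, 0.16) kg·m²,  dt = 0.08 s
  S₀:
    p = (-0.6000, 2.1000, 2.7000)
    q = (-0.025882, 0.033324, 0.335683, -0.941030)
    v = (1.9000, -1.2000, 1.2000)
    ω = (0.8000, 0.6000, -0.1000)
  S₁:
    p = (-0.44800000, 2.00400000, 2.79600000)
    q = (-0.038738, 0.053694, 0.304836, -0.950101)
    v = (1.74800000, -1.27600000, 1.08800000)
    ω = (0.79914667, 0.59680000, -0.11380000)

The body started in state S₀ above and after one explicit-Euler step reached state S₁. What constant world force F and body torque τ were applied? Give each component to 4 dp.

velocity change Δv = (-0.15200000, -0.07600000, -0.11200000)
applied force F = (-3.8000, -1.9000, -2.8000)
Δω = ω₁−ω₀ = (-0.00085333, -0.00320000, -0.01380000)
gyro term ω₀×Iω₀ = (-0.0084, 0.0008, -0.0624)
τ = I·(Δω/dt) + ω₀×(Iω₀) = (-0.0100, 0.0000, -0.0900)

F = (-3.8000, -1.9000, -2.8000)
τ = (-0.0100, 0.0000, -0.0900)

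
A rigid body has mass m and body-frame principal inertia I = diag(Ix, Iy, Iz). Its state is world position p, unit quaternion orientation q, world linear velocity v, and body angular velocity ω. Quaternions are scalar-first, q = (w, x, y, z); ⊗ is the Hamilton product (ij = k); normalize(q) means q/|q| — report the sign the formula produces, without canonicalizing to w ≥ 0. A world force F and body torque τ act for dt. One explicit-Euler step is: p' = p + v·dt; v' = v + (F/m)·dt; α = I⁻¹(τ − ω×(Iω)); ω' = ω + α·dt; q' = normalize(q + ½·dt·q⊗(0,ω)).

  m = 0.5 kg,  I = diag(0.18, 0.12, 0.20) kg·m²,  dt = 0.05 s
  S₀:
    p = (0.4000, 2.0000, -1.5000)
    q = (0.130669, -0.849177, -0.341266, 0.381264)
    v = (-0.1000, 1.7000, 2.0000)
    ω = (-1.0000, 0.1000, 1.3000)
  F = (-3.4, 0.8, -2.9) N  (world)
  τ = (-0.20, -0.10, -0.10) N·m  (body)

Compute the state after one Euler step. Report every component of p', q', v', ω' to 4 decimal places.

linear accel F/m = (-6.8000, 1.6000, -5.8000)
p + v·dt = (0.3950, 2.0850, -1.4000)
v' = v + a·dt = (-0.4400, 1.7800, 1.7100)
gyro term ω×Iω = (0.0104, 0.0260, 0.0060)
(τ − ω×Iω)/I = (-1.1689, -1.0500, -0.5300)
new body rate ω' = (-1.0584, 0.0475, 1.2735)
2q̇ = q⊗(0,ω) = (-1.3106936, -0.6124412, 0.7357330, -0.2563140)
updated quaternion q' = (0.0978, -0.8638, -0.3226, 0.3745)

p' = (0.3950, 2.0850, -1.4000)
q' = (0.0978, -0.8638, -0.3226, 0.3745)
v' = (-0.4400, 1.7800, 1.7100)
ω' = (-1.0584, 0.0475, 1.2735)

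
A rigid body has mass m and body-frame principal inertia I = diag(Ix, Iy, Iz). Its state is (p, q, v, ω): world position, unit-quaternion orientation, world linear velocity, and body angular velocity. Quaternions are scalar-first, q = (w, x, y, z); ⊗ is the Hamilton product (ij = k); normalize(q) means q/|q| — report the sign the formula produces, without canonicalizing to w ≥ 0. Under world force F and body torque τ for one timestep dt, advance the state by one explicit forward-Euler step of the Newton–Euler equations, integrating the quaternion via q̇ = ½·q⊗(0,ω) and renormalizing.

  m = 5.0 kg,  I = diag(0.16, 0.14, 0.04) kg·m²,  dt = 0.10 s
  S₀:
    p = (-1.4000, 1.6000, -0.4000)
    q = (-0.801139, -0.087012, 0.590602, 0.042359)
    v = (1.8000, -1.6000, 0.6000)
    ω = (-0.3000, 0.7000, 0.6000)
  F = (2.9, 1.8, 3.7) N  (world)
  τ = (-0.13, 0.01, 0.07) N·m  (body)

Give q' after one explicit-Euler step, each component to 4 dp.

q' = (-0.8234, -0.0587, 0.5639, 0.0241)

Hamilton product q⊗(0,ω) = (-0.4649404, 0.5650516, -0.5212978, -0.3644112)
q' = normalize(q + ½dt·q⊗(0,ω)) = (-0.8234, -0.0587, 0.5639, 0.0241)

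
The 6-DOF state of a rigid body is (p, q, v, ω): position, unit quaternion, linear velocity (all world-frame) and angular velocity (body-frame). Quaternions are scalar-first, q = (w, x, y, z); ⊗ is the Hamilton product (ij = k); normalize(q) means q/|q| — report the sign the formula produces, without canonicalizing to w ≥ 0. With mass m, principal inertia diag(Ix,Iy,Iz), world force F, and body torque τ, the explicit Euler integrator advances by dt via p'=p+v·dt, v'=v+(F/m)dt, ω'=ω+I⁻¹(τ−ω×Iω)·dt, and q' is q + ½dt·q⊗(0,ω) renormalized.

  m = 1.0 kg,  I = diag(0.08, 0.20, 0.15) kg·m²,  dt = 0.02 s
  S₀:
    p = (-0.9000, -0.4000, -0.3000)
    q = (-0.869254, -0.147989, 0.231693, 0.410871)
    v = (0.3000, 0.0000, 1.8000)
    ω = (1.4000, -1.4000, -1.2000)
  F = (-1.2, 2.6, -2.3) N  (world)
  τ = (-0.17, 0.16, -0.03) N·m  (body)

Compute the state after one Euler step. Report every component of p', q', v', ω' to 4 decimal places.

p' = (-0.8940, -0.4000, -0.2640)
q' = (-0.8588, -0.1571, 0.2478, 0.4200)
v' = (0.2760, 0.0520, 1.7540)
ω' = (1.3785, -1.3958, -1.1726)

a = F/m = (-1.2000, 2.6000, -2.3000)
p + v·dt = (-0.8940, -0.4000, -0.2640)
v' = v + a·dt = (0.2760, 0.0520, 1.7540)
gyro term ω×Iω = (-0.0840, 0.1176, -0.2352)
angular accel α = (-1.0750, 0.2120, 1.3680)
ω + α·dt = (1.3785, -1.3958, -1.1726)
q⊗(0,ω) = (1.0246000, -0.9197678, 1.6145882, 0.9259192)
updated quaternion q' = (-0.8588, -0.1571, 0.2478, 0.4200)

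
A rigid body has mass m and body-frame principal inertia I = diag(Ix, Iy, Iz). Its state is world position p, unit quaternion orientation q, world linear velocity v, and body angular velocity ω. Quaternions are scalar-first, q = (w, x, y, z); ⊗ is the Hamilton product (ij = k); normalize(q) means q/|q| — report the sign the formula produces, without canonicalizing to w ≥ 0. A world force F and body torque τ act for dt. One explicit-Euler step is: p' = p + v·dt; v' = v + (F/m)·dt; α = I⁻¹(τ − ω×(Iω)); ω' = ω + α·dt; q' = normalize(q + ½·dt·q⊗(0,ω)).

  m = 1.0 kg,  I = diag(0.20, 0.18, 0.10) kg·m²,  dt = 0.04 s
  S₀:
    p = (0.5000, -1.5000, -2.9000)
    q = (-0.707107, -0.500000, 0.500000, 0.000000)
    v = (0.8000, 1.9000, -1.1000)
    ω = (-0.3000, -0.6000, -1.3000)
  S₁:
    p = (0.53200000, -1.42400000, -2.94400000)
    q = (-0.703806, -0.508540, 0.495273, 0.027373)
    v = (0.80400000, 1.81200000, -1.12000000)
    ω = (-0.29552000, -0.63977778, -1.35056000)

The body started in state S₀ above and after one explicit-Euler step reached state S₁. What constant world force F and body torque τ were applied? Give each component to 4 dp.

F = (0.1000, -2.2000, -0.5000)
τ = (-0.0400, -0.1400, -0.1300)

velocity change Δv = (0.00400000, -0.08800000, -0.02000000)
F = m·Δv/dt = (0.1000, -2.2000, -0.5000)
Δω = ω₁−ω₀ = (0.00448000, -0.03977778, -0.05056000)
precession coupling = (-0.0624, 0.0390, -0.0036)
applied torque τ = (-0.0400, -0.1400, -0.1300)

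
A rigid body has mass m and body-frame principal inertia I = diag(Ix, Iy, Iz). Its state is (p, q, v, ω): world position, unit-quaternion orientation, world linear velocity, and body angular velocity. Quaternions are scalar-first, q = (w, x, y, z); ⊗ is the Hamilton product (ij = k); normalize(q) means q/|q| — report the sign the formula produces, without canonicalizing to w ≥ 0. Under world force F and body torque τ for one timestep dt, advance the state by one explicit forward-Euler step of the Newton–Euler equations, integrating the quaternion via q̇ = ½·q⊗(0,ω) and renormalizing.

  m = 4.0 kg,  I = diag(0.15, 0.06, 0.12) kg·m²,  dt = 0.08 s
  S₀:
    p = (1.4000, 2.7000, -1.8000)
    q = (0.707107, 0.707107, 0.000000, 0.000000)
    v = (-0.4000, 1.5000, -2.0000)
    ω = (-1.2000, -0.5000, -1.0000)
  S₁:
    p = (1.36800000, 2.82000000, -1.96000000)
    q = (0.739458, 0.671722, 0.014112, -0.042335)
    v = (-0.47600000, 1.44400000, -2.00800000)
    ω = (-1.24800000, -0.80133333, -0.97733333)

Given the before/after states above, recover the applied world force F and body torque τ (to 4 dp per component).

ω₁ − ω₀ = (-0.04800000, -0.30133333, 0.02266667)
gyro term ω₀×Iω₀ = (0.0300, 0.0360, -0.0540)
τ = I·(Δω/dt) + ω₀×(Iω₀) = (-0.0600, -0.1900, -0.0200)
v₁ − v₀ = (-0.07600000, -0.05600000, -0.00800000)
F = m·Δv/dt = (-3.8000, -2.8000, -0.4000)

F = (-3.8000, -2.8000, -0.4000)
τ = (-0.0600, -0.1900, -0.0200)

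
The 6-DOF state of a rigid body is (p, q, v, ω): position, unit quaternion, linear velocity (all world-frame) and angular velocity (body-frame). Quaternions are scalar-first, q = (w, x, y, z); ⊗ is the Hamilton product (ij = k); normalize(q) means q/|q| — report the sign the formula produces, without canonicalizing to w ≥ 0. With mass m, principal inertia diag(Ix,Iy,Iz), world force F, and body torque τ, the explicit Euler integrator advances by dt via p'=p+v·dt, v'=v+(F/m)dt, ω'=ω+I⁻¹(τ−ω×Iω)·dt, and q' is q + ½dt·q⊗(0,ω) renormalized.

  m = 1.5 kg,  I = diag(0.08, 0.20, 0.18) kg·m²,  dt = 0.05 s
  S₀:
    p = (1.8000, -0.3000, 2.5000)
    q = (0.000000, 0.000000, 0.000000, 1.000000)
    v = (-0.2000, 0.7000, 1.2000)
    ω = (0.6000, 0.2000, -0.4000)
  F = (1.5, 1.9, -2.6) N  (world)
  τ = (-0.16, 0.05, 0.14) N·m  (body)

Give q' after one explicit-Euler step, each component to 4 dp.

q⊗(0,ω) = (0.4000000, -0.2000000, 0.6000000, 0.0000000)
q + ½dt·q⊗(0,ω), renormalized = (0.0100, -0.0050, 0.0150, 0.9998)

q' = (0.0100, -0.0050, 0.0150, 0.9998)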